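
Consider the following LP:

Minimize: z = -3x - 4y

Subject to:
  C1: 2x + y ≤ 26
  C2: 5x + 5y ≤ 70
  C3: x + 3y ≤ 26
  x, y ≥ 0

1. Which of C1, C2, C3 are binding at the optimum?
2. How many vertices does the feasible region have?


1. C2, C3
2. 5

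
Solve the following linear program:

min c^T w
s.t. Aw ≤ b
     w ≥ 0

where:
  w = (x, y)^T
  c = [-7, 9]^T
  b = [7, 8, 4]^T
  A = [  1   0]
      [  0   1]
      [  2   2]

Evaluate the objective at each vertex of the feasible region:
  z(0, 0) = 0
  z(2, 0) = -14  ←
  z(0, 2) = 18
The minimum is at x = 2, y = 0.

x = 2, y = 0, z = -14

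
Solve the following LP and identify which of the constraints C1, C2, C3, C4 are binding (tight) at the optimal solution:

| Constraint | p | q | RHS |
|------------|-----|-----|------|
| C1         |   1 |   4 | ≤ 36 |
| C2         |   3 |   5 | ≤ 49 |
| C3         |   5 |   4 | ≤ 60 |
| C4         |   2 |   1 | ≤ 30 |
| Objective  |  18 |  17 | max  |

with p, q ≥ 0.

At p = 8, q = 5, compute slack b - a·x for each constraint:
  C1: 36 − 28 = 8  (slack)
  C2: 49 − 49 = 0  (binding)
  C3: 60 − 60 = 0  (binding)
  C4: 30 − 21 = 9  (slack)

Optimal: p = 8, q = 5
Binding: C2, C3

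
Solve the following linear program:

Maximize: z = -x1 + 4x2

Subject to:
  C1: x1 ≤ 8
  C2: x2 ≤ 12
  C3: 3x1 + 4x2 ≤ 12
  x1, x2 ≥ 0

Evaluate the objective at each vertex of the feasible region:
  z(0, 0) = 0
  z(4, 0) = -4
  z(0, 3) = 12  ←
The maximum is at x1 = 0, x2 = 3.

x1 = 0, x2 = 3, z = 12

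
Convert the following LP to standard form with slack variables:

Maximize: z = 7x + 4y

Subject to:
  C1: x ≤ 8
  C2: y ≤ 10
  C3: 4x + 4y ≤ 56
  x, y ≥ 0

max z = 7x + 4y

s.t.
  x + s1 = 8
  y + s2 = 10
  4x + 4y + s3 = 56
  x, y, s1, s2, s3 ≥ 0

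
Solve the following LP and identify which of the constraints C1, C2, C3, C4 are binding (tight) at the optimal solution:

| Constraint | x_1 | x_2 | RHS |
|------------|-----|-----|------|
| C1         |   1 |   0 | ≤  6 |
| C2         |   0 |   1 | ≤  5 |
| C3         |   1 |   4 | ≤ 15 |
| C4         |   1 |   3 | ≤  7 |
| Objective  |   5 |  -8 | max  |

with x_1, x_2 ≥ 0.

At x_1 = 6, x_2 = 0, compute slack b - a·x for each constraint:
  C1: 6 − 6 = 0  (binding)
  C2: 5 − 0 = 5  (slack)
  C3: 15 − 6 = 9  (slack)
  C4: 7 − 6 = 1  (slack)

Optimal: x_1 = 6, x_2 = 0
Binding: C1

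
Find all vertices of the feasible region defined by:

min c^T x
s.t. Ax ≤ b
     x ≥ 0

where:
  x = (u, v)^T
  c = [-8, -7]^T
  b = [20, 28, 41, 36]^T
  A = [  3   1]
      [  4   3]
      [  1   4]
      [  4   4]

(0, 0), (6.667, 0), (6.4, 0.8), (1, 8), (0, 9)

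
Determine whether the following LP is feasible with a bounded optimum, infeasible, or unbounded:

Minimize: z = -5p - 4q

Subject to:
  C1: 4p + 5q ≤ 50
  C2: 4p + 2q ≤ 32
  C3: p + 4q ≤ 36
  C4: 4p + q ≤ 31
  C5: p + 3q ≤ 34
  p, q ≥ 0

Feasible with a bounded optimal solution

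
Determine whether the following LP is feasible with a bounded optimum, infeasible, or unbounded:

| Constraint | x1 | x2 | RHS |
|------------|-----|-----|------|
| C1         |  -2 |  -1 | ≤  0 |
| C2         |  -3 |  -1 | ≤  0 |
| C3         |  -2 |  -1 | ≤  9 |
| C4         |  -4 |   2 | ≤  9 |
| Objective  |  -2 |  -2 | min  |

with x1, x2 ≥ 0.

Unbounded (objective can decrease without bound)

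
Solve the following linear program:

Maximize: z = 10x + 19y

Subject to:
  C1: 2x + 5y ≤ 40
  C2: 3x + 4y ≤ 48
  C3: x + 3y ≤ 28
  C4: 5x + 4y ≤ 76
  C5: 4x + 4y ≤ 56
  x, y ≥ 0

Evaluate the objective at each vertex of the feasible region:
  z(0, 0) = 0
  z(14, 0) = 140
  z(10, 4) = 176  ←
  z(0, 8) = 152
The maximum is at x = 10, y = 4.

x = 10, y = 4, z = 176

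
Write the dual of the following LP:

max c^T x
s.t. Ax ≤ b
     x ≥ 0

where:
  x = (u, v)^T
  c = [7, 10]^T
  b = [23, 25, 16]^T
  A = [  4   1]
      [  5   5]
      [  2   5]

Primal max cᵀx s.t. Ax ≤ b, x ≥ 0  →  Dual min bᵀy s.t. Aᵀy ≥ c, y ≥ 0.

Minimize: z = 23y1 + 25y2 + 16y3

Subject to:
  4y1 + 5y2 + 2y3 ≥ 7
  y1 + 5y2 + 5y3 ≥ 10
  y1, y2, y3 ≥ 0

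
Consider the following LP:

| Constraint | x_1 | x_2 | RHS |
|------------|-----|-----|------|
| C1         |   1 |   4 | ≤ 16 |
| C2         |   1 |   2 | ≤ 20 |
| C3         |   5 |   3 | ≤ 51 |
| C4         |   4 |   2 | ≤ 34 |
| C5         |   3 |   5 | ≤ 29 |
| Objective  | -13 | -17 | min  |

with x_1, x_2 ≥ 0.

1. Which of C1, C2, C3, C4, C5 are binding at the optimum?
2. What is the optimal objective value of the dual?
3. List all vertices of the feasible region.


1. C4, C5
2. -121
3. (0, 0), (8.5, 0), (8, 1), (5.143, 2.714), (0, 4)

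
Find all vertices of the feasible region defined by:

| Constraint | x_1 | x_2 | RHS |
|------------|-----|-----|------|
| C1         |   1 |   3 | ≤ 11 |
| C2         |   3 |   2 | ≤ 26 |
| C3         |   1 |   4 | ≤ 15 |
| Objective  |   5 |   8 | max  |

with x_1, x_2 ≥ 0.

(0, 0), (8.667, 0), (8, 1), (0, 3.667)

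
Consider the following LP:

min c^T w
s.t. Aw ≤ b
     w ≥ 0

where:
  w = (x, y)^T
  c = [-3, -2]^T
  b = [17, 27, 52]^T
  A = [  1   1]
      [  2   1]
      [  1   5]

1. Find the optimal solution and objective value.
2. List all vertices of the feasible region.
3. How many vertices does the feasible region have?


1. x = 10, y = 7, z = -44
2. (0, 0), (13.5, 0), (10, 7), (8.25, 8.75), (0, 10.4)
3. 5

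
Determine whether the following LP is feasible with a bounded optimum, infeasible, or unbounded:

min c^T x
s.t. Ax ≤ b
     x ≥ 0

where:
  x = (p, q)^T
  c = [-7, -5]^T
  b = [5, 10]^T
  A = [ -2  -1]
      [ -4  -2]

Unbounded (objective can decrease without bound)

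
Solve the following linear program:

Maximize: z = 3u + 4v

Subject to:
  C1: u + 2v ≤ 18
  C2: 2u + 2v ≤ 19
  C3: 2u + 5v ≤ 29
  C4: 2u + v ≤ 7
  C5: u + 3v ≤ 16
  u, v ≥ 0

Evaluate the objective at each vertex of the feasible region:
  z(0, 0) = 0
  z(3.5, 0) = 10.5
  z(1, 5) = 23  ←
  z(0, 5.333) = 21.33
The maximum is at u = 1, v = 5.

u = 1, v = 5, z = 23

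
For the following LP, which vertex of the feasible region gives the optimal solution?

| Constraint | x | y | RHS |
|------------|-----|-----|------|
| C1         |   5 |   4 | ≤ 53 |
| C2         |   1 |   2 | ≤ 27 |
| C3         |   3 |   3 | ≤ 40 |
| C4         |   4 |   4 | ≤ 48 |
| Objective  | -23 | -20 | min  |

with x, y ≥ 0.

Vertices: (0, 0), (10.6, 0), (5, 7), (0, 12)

Evaluate the objective at each vertex of the feasible region:
  z(0, 0) = 0
  z(10.6, 0) = -243.8
  z(5, 7) = -255  ←
  z(0, 12) = -240
The minimum is at x = 5, y = 7.

(5, 7)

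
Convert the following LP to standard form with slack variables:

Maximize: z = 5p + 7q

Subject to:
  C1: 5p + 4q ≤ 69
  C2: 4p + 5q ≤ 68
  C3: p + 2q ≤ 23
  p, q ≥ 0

max z = 5p + 7q

s.t.
  5p + 4q + s1 = 69
  4p + 5q + s2 = 68
  p + 2q + s3 = 23
  p, q, s1, s2, s3 ≥ 0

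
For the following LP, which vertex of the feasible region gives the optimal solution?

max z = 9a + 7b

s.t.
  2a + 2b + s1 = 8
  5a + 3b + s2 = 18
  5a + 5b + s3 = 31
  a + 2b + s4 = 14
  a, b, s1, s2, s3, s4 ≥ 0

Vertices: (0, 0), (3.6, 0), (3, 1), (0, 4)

Evaluate the objective at each vertex of the feasible region:
  z(0, 0) = 0
  z(3.6, 0) = 32.4
  z(3, 1) = 34  ←
  z(0, 4) = 28
The maximum is at a = 3, b = 1.

(3, 1)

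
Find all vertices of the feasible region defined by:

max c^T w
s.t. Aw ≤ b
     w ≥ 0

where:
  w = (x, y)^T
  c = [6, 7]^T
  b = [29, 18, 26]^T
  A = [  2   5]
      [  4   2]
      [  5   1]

(0, 0), (4.5, 0), (2, 5), (0, 5.8)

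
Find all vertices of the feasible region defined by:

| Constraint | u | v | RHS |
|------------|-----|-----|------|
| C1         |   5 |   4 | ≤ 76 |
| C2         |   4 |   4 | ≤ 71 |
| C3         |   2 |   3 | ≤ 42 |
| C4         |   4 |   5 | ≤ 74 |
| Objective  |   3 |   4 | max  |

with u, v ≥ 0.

(0, 0), (15.2, 0), (9.333, 7.333), (6, 10), (0, 14)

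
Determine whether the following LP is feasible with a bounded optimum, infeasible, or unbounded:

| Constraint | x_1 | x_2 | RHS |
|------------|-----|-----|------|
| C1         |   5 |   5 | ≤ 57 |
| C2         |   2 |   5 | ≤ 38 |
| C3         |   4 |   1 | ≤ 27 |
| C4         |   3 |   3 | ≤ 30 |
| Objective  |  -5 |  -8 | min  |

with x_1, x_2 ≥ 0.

Feasible with a bounded optimal solution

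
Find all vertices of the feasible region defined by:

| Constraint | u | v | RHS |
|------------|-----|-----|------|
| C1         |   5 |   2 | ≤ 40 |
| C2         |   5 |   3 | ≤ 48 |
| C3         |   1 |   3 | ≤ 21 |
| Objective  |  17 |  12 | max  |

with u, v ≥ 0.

(0, 0), (8, 0), (6, 5), (0, 7)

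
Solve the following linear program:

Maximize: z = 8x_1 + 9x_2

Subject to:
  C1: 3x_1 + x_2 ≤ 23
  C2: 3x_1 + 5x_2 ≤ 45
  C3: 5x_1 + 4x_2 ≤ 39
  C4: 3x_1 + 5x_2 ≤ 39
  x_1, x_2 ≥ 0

Evaluate the objective at each vertex of the feasible region:
  z(0, 0) = 0
  z(7.667, 0) = 61.33
  z(7.571, 0.2857) = 63.14
  z(3, 6) = 78  ←
  z(0, 7.8) = 70.2
The maximum is at x_1 = 3, x_2 = 6.

x_1 = 3, x_2 = 6, z = 78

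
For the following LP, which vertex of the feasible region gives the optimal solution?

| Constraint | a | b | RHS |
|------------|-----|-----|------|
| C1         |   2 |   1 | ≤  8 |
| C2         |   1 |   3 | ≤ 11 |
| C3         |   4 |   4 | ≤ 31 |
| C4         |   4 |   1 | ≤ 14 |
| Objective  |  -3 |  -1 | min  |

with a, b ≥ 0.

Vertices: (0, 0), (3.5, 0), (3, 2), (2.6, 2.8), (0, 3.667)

Evaluate the objective at each vertex of the feasible region:
  z(0, 0) = 0
  z(3.5, 0) = -10.5
  z(3, 2) = -11  ←
  z(2.6, 2.8) = -10.6
  z(0, 3.667) = -3.667
The minimum is at a = 3, b = 2.

(3, 2)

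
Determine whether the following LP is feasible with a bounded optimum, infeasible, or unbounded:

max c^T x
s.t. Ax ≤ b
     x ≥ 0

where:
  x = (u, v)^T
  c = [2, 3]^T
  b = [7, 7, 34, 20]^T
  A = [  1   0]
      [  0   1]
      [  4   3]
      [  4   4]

Feasible with a bounded optimal solution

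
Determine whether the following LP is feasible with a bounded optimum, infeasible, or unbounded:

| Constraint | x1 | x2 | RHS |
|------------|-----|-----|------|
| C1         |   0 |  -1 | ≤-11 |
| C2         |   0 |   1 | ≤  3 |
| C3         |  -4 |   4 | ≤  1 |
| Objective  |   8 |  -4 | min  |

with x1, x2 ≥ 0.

Infeasible (no feasible solution exists)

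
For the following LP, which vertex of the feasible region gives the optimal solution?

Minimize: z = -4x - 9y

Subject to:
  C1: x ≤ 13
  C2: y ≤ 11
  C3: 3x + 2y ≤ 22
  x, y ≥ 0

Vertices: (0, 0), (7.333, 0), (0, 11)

Evaluate the objective at each vertex of the feasible region:
  z(0, 0) = 0
  z(7.333, 0) = -29.33
  z(0, 11) = -99  ←
The minimum is at x = 0, y = 11.

(0, 11)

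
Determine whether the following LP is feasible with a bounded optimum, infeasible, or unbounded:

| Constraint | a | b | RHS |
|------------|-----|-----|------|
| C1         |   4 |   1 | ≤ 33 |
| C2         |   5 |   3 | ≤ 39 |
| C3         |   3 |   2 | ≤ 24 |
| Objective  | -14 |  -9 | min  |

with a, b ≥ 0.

Feasible with a bounded optimal solution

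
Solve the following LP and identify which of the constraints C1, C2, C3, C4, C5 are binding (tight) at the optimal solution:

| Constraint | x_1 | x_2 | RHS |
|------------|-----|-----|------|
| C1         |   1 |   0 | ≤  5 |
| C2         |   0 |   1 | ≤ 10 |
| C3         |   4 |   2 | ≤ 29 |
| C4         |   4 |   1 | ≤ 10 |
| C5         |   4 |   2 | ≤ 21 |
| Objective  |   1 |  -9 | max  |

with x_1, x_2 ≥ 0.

At x_1 = 2.5, x_2 = 0, compute slack b - a·x for each constraint:
  C1: 5 − 2.5 = 2.5  (slack)
  C2: 10 − 0 = 10  (slack)
  C3: 29 − 10 = 19  (slack)
  C4: 10 − 10 = 0  (binding)
  C5: 21 − 10 = 11  (slack)

Optimal: x_1 = 2.5, x_2 = 0
Binding: C4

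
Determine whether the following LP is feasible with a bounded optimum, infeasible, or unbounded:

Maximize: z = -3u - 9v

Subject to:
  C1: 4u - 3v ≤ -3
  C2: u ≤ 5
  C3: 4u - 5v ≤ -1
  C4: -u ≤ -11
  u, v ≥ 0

Infeasible (no feasible solution exists)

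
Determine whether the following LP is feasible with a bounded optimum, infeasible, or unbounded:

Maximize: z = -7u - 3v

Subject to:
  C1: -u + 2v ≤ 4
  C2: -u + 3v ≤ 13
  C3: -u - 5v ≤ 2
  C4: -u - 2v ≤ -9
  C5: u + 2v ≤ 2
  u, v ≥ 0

Infeasible (no feasible solution exists)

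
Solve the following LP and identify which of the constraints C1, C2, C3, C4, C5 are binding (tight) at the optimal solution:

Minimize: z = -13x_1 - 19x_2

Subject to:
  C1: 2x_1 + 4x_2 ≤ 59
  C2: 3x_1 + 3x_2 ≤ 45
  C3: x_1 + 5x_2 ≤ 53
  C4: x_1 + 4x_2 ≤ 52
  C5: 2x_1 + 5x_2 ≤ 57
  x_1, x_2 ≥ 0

At x_1 = 6, x_2 = 9, compute slack b - a·x for each constraint:
  C1: 59 − 48 = 11  (slack)
  C2: 45 − 45 = 0  (binding)
  C3: 53 − 51 = 2  (slack)
  C4: 52 − 42 = 10  (slack)
  C5: 57 − 57 = 0  (binding)

Optimal: x_1 = 6, x_2 = 9
Binding: C2, C5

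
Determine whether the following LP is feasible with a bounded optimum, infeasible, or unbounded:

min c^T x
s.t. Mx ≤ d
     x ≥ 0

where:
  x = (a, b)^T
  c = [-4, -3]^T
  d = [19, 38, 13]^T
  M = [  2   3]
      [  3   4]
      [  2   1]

Feasible with a bounded optimal solution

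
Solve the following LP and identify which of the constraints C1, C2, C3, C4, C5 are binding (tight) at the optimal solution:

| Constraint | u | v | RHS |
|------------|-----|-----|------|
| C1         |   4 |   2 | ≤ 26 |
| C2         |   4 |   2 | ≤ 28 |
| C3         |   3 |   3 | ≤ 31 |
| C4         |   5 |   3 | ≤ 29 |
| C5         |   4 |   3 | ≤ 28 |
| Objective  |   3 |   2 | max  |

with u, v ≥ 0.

At u = 1, v = 8, compute slack b - a·x for each constraint:
  C1: 26 − 20 = 6  (slack)
  C2: 28 − 20 = 8  (slack)
  C3: 31 − 27 = 4  (slack)
  C4: 29 − 29 = 0  (binding)
  C5: 28 − 28 = 0  (binding)

Optimal: u = 1, v = 8
Binding: C4, C5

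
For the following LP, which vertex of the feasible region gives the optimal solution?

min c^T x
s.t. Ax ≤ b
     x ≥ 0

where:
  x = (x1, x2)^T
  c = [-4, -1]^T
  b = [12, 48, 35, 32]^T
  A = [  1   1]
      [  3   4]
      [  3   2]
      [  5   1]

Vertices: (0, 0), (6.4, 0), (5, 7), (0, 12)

Evaluate the objective at each vertex of the feasible region:
  z(0, 0) = 0
  z(6.4, 0) = -25.6
  z(5, 7) = -27  ←
  z(0, 12) = -12
The minimum is at x1 = 5, x2 = 7.

(5, 7)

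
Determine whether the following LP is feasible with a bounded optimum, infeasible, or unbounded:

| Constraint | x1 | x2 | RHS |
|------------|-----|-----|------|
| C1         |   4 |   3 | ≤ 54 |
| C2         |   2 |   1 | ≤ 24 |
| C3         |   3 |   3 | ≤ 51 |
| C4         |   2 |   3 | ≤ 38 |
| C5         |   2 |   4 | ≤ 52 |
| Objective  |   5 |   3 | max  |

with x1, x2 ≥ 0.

Feasible with a bounded optimal solution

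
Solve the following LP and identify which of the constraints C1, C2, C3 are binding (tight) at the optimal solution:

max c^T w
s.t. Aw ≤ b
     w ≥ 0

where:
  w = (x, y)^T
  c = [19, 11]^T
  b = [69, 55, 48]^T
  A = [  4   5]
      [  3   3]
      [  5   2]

At x = 6, y = 9, compute slack b - a·x for each constraint:
  C1: 69 − 69 = 0  (binding)
  C2: 55 − 45 = 10  (slack)
  C3: 48 − 48 = 0  (binding)

Optimal: x = 6, y = 9
Binding: C1, C3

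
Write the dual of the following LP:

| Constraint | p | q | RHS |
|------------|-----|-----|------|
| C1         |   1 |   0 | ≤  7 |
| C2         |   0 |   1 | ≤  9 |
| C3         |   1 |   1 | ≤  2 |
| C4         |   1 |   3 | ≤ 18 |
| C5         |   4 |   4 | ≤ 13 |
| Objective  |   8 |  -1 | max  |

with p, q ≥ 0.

Primal max cᵀx s.t. Ax ≤ b, x ≥ 0  →  Dual min bᵀy s.t. Aᵀy ≥ c, y ≥ 0.

Minimize: z = 7y1 + 9y2 + 2y3 + 18y4 + 13y5

Subject to:
  y1 + y3 + y4 + 4y5 ≥ 8
  y2 + y3 + 3y4 + 4y5 ≥ -1
  y1, y2, y3, y4, y5 ≥ 0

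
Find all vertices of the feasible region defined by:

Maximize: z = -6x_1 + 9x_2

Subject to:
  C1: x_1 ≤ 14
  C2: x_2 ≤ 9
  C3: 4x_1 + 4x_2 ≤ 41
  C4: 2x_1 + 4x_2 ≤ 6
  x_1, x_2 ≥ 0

(0, 0), (3, 0), (0, 1.5)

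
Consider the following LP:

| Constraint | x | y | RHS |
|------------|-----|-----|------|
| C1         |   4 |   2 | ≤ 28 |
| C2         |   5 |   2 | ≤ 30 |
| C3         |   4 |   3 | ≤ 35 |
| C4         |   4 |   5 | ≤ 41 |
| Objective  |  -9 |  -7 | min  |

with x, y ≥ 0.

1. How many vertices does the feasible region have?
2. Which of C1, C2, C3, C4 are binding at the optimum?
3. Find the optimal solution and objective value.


1. 4
2. C2, C4
3. x = 4, y = 5, z = -71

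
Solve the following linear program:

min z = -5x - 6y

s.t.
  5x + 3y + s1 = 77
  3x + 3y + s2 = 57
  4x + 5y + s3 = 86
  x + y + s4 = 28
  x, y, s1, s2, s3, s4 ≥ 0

Evaluate the objective at each vertex of the feasible region:
  z(0, 0) = 0
  z(15.4, 0) = -77
  z(10, 9) = -104
  z(9, 10) = -105  ←
  z(0, 17.2) = -103.2
The minimum is at x = 9, y = 10.

x = 9, y = 10, z = -105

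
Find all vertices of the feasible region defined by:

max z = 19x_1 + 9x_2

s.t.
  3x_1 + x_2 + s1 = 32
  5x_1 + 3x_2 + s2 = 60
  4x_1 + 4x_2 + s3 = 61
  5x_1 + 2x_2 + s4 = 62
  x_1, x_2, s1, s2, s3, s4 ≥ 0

(0, 0), (10.67, 0), (9, 5), (7.125, 8.125), (0, 15.25)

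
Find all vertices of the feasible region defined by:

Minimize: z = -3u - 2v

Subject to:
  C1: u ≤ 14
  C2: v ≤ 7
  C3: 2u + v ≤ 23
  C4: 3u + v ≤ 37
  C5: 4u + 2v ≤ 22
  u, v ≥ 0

(0, 0), (5.5, 0), (2, 7), (0, 7)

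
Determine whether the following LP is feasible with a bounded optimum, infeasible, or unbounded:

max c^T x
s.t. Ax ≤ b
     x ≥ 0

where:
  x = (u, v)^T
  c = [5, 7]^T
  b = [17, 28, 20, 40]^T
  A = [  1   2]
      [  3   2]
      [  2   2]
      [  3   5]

Feasible with a bounded optimal solution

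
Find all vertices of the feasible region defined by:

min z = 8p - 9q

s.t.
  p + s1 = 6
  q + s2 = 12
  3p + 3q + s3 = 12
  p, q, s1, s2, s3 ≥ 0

(0, 0), (4, 0), (0, 4)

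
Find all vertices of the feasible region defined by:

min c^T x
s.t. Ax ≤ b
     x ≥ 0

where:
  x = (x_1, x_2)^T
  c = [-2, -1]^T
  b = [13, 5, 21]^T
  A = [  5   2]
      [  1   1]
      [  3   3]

(0, 0), (2.6, 0), (1, 4), (0, 5)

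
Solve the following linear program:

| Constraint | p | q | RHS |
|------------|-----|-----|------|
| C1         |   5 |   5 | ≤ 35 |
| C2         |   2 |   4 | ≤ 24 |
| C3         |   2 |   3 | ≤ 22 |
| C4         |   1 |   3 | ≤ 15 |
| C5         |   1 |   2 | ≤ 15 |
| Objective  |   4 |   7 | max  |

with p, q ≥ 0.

Evaluate the objective at each vertex of the feasible region:
  z(0, 0) = 0
  z(7, 0) = 28
  z(3, 4) = 40  ←
  z(0, 5) = 35
The maximum is at p = 3, q = 4.

p = 3, q = 4, z = 40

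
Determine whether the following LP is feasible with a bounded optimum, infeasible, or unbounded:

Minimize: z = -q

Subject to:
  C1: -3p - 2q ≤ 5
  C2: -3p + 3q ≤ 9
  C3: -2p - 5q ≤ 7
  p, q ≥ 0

Unbounded (objective can decrease without bound)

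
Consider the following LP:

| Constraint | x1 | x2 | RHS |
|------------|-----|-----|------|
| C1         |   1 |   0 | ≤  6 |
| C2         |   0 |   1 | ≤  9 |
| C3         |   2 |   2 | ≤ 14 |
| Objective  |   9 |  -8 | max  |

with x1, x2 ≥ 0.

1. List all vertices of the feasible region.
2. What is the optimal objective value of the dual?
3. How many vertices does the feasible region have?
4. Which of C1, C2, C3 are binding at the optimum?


1. (0, 0), (6, 0), (6, 1), (0, 7)
2. 54
3. 4
4. C1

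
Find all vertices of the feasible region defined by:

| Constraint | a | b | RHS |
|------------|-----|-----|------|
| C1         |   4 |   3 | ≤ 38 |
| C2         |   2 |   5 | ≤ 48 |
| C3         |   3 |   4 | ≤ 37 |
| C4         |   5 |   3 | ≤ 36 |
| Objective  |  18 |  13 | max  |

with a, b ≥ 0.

(0, 0), (7.2, 0), (3, 7), (0, 9.25)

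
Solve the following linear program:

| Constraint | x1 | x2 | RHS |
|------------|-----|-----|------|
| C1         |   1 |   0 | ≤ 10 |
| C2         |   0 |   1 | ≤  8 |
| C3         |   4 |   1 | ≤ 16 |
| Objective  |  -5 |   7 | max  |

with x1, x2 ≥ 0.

Evaluate the objective at each vertex of the feasible region:
  z(0, 0) = 0
  z(4, 0) = -20
  z(2, 8) = 46
  z(0, 8) = 56  ←
The maximum is at x1 = 0, x2 = 8.

x1 = 0, x2 = 8, z = 56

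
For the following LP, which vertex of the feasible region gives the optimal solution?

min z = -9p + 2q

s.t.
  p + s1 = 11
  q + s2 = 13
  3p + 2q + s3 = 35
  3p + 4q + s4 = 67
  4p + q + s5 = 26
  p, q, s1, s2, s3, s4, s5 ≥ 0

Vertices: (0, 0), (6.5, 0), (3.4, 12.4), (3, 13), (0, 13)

Evaluate the objective at each vertex of the feasible region:
  z(0, 0) = 0
  z(6.5, 0) = -58.5  ←
  z(3.4, 12.4) = -5.8
  z(3, 13) = -1
  z(0, 13) = 26
The minimum is at p = 6.5, q = 0.

(6.5, 0)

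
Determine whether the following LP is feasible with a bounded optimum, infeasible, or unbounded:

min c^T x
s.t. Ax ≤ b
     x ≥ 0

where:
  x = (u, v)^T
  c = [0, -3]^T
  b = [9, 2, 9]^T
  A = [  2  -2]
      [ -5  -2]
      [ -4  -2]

Unbounded (objective can decrease without bound)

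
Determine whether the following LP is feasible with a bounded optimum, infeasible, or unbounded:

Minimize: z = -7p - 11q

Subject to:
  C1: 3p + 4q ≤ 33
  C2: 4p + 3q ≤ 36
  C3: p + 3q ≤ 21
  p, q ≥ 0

Feasible with a bounded optimal solution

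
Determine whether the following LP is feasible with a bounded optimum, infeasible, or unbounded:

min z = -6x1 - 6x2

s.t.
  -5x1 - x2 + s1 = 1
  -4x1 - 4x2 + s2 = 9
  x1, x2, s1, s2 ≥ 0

Unbounded (objective can decrease without bound)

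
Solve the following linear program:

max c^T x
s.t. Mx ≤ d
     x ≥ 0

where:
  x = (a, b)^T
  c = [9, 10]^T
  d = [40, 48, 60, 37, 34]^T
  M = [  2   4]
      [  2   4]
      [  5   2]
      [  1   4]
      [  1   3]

Evaluate the objective at each vertex of the feasible region:
  z(0, 0) = 0
  z(12, 0) = 108
  z(10, 5) = 140  ←
  z(3, 8.5) = 112
  z(0, 9.25) = 92.5
The maximum is at a = 10, b = 5.

a = 10, b = 5, z = 140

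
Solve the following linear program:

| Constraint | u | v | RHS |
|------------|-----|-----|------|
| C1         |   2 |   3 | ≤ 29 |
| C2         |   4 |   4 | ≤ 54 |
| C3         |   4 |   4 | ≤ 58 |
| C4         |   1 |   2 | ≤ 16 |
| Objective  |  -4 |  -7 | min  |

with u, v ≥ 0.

Evaluate the objective at each vertex of the feasible region:
  z(0, 0) = 0
  z(13.5, 0) = -54
  z(11.5, 2) = -60
  z(10, 3) = -61  ←
  z(0, 8) = -56
The minimum is at u = 10, v = 3.

u = 10, v = 3, z = -61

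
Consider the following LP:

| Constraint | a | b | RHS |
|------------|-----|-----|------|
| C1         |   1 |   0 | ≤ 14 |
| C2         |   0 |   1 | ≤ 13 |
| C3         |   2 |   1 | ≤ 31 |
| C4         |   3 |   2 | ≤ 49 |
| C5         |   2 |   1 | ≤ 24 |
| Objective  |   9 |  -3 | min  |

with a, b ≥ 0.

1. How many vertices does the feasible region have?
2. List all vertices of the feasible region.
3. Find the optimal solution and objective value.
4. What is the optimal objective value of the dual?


1. 4
2. (0, 0), (12, 0), (5.5, 13), (0, 13)
3. a = 0, b = 13, z = -39
4. -39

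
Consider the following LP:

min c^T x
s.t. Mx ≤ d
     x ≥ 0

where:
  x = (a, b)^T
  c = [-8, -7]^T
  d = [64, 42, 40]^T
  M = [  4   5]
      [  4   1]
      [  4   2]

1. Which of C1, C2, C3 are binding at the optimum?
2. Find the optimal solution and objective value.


1. C1, C3
2. a = 6, b = 8, z = -104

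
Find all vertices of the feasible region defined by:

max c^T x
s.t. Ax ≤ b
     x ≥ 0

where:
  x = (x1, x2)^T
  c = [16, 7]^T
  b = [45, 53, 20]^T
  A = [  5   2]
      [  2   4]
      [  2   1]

(0, 0), (9, 0), (5, 10), (4.5, 11), (0, 13.25)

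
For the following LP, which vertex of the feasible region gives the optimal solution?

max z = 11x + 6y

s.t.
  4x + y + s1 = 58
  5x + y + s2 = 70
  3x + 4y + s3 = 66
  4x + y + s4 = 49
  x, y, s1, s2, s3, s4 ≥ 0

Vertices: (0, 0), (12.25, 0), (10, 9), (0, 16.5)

Evaluate the objective at each vertex of the feasible region:
  z(0, 0) = 0
  z(12.25, 0) = 134.8
  z(10, 9) = 164  ←
  z(0, 16.5) = 99
The maximum is at x = 10, y = 9.

(10, 9)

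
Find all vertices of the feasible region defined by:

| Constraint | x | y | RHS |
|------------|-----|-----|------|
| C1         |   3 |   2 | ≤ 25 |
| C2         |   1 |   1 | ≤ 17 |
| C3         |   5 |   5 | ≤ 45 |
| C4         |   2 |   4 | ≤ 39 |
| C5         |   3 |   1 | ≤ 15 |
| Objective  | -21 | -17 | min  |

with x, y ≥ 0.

(0, 0), (5, 0), (3, 6), (0, 9)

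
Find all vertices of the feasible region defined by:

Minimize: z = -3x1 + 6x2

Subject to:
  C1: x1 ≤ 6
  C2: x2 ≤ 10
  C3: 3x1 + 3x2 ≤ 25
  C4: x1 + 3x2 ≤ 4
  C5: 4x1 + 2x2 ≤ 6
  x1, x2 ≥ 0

(0, 0), (1.5, 0), (1, 1), (0, 1.333)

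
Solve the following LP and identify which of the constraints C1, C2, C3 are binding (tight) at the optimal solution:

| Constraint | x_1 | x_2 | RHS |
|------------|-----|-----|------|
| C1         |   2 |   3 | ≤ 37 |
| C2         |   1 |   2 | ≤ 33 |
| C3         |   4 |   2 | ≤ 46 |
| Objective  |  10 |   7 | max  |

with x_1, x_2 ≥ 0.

At x_1 = 8, x_2 = 7, compute slack b - a·x for each constraint:
  C1: 37 − 37 = 0  (binding)
  C2: 33 − 22 = 11  (slack)
  C3: 46 − 46 = 0  (binding)

Optimal: x_1 = 8, x_2 = 7
Binding: C1, C3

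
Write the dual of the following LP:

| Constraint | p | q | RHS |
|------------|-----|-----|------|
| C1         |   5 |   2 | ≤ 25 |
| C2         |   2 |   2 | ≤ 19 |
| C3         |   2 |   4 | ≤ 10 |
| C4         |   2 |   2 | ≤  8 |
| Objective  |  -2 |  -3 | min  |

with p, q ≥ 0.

Primal min cᵀx s.t. Ax ≤ b, x ≥ 0  →  Dual max −bᵀy s.t. Aᵀy ≥ −c, y ≥ 0.

Maximize: z = -25y1 - 19y2 - 10y3 - 8y4

Subject to:
  5y1 + 2y2 + 2y3 + 2y4 ≥ 2
  2y1 + 2y2 + 4y3 + 2y4 ≥ 3
  y1, y2, y3, y4 ≥ 0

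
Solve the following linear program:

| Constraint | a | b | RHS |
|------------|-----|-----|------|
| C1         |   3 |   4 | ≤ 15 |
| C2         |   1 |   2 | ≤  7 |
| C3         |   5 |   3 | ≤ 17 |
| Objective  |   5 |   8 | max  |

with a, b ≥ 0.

Evaluate the objective at each vertex of the feasible region:
  z(0, 0) = 0
  z(3.4, 0) = 17
  z(2.091, 2.182) = 27.91
  z(1, 3) = 29  ←
  z(0, 3.5) = 28
The maximum is at a = 1, b = 3.

a = 1, b = 3, z = 29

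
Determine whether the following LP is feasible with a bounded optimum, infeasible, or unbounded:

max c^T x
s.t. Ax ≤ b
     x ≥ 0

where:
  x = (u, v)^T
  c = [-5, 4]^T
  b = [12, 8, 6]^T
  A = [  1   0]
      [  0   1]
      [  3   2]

Feasible with a bounded optimal solution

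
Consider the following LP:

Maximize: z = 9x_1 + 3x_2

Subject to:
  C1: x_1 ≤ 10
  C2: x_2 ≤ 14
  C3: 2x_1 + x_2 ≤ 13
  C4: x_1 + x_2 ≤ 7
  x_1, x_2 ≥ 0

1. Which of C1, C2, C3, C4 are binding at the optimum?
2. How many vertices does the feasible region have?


1. C3
2. 4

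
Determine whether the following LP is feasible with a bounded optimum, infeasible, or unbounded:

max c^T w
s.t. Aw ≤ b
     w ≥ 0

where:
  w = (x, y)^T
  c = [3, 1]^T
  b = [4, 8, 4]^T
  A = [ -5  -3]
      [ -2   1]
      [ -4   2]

Unbounded (objective can increase without bound)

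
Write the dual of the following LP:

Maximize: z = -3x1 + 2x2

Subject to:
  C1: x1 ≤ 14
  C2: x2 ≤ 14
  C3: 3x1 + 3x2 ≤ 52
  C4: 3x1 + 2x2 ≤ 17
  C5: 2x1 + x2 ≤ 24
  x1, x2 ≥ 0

Primal max cᵀx s.t. Ax ≤ b, x ≥ 0  →  Dual min bᵀy s.t. Aᵀy ≥ c, y ≥ 0.

Minimize: z = 14y1 + 14y2 + 52y3 + 17y4 + 24y5

Subject to:
  y1 + 3y3 + 3y4 + 2y5 ≥ -3
  y2 + 3y3 + 2y4 + y5 ≥ 2
  y1, y2, y3, y4, y5 ≥ 0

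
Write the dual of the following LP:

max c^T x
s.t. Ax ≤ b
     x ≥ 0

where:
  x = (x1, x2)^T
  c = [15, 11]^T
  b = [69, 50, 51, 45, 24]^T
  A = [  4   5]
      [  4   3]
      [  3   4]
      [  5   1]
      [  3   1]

Primal max cᵀx s.t. Ax ≤ b, x ≥ 0  →  Dual min bᵀy s.t. Aᵀy ≥ c, y ≥ 0.

Minimize: z = 69y1 + 50y2 + 51y3 + 45y4 + 24y5

Subject to:
  4y1 + 4y2 + 3y3 + 5y4 + 3y5 ≥ 15
  5y1 + 3y2 + 4y3 + y4 + y5 ≥ 11
  y1, y2, y3, y4, y5 ≥ 0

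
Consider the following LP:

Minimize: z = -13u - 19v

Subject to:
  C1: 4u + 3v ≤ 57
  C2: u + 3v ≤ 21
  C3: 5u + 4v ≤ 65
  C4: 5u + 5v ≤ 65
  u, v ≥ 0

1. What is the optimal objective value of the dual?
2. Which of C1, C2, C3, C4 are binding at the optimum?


1. -193
2. C2, C4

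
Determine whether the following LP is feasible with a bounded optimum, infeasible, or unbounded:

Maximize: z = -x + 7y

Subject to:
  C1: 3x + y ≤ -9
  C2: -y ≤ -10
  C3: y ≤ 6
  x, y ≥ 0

Infeasible (no feasible solution exists)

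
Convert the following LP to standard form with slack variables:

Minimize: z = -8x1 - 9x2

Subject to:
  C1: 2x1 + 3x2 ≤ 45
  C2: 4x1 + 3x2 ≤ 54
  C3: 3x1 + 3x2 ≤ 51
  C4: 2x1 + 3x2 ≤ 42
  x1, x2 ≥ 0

min z = -8x1 - 9x2

s.t.
  2x1 + 3x2 + s1 = 45
  4x1 + 3x2 + s2 = 54
  3x1 + 3x2 + s3 = 51
  2x1 + 3x2 + s4 = 42
  x1, x2, s1, s2, s3, s4 ≥ 0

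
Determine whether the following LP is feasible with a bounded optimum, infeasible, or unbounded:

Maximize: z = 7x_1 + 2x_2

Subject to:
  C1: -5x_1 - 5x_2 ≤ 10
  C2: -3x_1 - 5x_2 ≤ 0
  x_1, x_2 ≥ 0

Unbounded (objective can increase without bound)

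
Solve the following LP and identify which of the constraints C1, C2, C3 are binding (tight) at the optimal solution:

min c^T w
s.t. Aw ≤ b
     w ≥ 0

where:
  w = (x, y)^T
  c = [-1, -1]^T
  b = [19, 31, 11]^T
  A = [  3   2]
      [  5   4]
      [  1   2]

At x = 3, y = 4, compute slack b - a·x for each constraint:
  C1: 19 − 17 = 2  (slack)
  C2: 31 − 31 = 0  (binding)
  C3: 11 − 11 = 0  (binding)

Optimal: x = 3, y = 4
Binding: C2, C3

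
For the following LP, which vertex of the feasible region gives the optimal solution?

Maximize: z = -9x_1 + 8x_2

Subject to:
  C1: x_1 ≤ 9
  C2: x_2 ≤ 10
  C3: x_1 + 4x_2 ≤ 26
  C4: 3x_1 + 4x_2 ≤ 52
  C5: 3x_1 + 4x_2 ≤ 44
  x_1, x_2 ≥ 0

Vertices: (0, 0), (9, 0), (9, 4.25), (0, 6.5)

Evaluate the objective at each vertex of the feasible region:
  z(0, 0) = 0
  z(9, 0) = -81
  z(9, 4.25) = -47
  z(0, 6.5) = 52  ←
The maximum is at x_1 = 0, x_2 = 6.5.

(0, 6.5)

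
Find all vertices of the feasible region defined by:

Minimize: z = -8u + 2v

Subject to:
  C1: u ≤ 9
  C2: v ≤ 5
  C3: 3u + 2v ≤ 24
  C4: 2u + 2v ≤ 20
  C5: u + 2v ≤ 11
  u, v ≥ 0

(0, 0), (8, 0), (6.5, 2.25), (1, 5), (0, 5)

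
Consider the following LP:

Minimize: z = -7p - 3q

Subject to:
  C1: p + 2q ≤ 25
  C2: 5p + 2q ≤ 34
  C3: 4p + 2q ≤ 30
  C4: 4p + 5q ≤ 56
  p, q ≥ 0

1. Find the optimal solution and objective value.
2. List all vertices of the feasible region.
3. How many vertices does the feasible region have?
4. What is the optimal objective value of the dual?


1. p = 4, q = 7, z = -49
2. (0, 0), (6.8, 0), (4, 7), (3.167, 8.667), (0, 11.2)
3. 5
4. -49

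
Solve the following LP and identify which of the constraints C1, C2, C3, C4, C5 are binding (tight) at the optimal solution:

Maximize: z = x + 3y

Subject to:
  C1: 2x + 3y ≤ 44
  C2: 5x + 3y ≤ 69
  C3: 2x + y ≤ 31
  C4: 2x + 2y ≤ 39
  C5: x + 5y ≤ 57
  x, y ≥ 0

At x = 7, y = 10, compute slack b - a·x for each constraint:
  C1: 44 − 44 = 0  (binding)
  C2: 69 − 65 = 4  (slack)
  C3: 31 − 24 = 7  (slack)
  C4: 39 − 34 = 5  (slack)
  C5: 57 − 57 = 0  (binding)

Optimal: x = 7, y = 10
Binding: C1, C5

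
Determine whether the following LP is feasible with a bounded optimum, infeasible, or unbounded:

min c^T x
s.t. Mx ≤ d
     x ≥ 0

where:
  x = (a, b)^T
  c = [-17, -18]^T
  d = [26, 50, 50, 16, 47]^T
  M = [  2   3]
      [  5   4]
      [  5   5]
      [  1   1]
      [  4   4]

Feasible with a bounded optimal solution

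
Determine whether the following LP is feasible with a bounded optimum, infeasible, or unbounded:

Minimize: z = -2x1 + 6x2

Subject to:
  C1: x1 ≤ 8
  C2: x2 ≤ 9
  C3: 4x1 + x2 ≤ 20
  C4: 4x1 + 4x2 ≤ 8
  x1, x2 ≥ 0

Feasible with a bounded optimal solution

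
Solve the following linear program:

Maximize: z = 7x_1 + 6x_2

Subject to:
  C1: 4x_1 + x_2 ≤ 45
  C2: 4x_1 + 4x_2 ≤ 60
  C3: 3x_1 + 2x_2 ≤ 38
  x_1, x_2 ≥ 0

Evaluate the objective at each vertex of the feasible region:
  z(0, 0) = 0
  z(11.25, 0) = 78.75
  z(10.4, 3.4) = 93.2
  z(8, 7) = 98  ←
  z(0, 15) = 90
The maximum is at x_1 = 8, x_2 = 7.

x_1 = 8, x_2 = 7, z = 98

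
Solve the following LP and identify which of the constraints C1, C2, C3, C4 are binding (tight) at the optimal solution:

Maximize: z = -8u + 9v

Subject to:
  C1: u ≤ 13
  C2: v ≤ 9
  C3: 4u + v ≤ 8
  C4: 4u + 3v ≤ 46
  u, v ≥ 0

At u = 0, v = 8, compute slack b - a·x for each constraint:
  C1: 13 − 0 = 13  (slack)
  C2: 9 − 8 = 1  (slack)
  C3: 8 − 8 = 0  (binding)
  C4: 46 − 24 = 22  (slack)

Optimal: u = 0, v = 8
Binding: C3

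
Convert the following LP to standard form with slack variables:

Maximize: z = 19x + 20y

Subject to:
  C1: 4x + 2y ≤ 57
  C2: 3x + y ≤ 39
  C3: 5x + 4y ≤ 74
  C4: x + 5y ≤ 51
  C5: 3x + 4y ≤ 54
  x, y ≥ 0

max z = 19x + 20y

s.t.
  4x + 2y + s1 = 57
  3x + y + s2 = 39
  5x + 4y + s3 = 74
  x + 5y + s4 = 51
  3x + 4y + s5 = 54
  x, y, s1, s2, s3, s4, s5 ≥ 0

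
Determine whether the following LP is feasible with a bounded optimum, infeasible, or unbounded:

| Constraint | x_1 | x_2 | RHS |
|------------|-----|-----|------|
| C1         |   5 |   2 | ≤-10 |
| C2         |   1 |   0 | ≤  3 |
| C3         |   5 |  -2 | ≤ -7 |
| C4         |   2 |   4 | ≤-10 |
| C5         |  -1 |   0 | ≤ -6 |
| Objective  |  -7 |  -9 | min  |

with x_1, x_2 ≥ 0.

Infeasible (no feasible solution exists)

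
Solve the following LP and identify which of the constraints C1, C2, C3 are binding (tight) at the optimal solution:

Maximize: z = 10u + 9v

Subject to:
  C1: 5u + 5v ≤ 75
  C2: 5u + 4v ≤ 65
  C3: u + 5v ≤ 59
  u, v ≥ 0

At u = 5, v = 10, compute slack b - a·x for each constraint:
  C1: 75 − 75 = 0  (binding)
  C2: 65 − 65 = 0  (binding)
  C3: 59 − 55 = 4  (slack)

Optimal: u = 5, v = 10
Binding: C1, C2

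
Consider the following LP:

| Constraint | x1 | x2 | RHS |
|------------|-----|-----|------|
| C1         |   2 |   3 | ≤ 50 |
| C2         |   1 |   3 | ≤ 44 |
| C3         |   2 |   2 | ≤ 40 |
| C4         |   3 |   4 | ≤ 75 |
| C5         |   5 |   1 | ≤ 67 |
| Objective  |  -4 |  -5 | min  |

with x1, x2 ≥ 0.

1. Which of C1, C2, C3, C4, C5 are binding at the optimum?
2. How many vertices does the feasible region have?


1. C1, C3
2. 6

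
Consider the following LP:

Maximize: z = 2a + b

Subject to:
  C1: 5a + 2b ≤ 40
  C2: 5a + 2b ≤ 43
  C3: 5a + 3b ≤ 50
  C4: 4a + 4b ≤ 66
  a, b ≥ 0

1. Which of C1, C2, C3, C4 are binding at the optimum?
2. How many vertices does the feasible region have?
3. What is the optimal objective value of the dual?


1. C1, C3
2. 5
3. 18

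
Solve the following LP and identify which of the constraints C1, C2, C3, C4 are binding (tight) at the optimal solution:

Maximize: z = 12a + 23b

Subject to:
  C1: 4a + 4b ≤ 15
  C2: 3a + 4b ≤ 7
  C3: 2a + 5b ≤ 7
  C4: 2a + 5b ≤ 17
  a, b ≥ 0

At a = 1, b = 1, compute slack b - a·x for each constraint:
  C1: 15 − 8 = 7  (slack)
  C2: 7 − 7 = 0  (binding)
  C3: 7 − 7 = 0  (binding)
  C4: 17 − 7 = 10  (slack)

Optimal: a = 1, b = 1
Binding: C2, C3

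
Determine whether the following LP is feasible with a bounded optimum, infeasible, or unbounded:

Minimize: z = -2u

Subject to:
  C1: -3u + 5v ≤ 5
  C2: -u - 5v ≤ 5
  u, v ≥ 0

Unbounded (objective can decrease without bound)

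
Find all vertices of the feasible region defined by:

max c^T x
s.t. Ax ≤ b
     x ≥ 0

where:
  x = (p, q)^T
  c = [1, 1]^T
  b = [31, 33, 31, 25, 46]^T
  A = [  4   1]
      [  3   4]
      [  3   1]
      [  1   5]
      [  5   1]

(0, 0), (7.75, 0), (7, 3), (5.909, 3.818), (0, 5)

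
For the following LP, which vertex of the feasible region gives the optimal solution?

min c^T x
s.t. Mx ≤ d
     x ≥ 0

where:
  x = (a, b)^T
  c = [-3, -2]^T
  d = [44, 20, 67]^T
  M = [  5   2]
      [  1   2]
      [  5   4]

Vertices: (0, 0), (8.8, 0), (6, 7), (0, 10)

Evaluate the objective at each vertex of the feasible region:
  z(0, 0) = 0
  z(8.8, 0) = -26.4
  z(6, 7) = -32  ←
  z(0, 10) = -20
The minimum is at a = 6, b = 7.

(6, 7)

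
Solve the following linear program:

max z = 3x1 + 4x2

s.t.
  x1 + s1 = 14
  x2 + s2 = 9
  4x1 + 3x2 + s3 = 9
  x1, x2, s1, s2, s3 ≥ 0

Evaluate the objective at each vertex of the feasible region:
  z(0, 0) = 0
  z(2.25, 0) = 6.75
  z(0, 3) = 12  ←
The maximum is at x1 = 0, x2 = 3.

x1 = 0, x2 = 3, z = 12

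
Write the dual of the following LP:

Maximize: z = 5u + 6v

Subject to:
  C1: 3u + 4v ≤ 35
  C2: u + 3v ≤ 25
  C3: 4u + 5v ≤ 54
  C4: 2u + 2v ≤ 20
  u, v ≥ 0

Primal max cᵀx s.t. Ax ≤ b, x ≥ 0  →  Dual min bᵀy s.t. Aᵀy ≥ c, y ≥ 0.

Minimize: z = 35y1 + 25y2 + 54y3 + 20y4

Subject to:
  3y1 + y2 + 4y3 + 2y4 ≥ 5
  4y1 + 3y2 + 5y3 + 2y4 ≥ 6
  y1, y2, y3, y4 ≥ 0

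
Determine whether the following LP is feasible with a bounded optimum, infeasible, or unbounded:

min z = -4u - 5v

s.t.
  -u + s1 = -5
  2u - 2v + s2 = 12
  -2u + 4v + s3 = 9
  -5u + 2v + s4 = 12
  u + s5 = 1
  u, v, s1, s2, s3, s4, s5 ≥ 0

Infeasible (no feasible solution exists)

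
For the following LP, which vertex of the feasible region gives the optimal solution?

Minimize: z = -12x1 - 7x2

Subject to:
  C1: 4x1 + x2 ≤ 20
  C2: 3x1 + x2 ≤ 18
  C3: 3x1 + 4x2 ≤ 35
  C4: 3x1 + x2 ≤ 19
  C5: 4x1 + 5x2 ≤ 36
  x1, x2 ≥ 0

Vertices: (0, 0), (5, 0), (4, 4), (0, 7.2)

Evaluate the objective at each vertex of the feasible region:
  z(0, 0) = 0
  z(5, 0) = -60
  z(4, 4) = -76  ←
  z(0, 7.2) = -50.4
The minimum is at x1 = 4, x2 = 4.

(4, 4)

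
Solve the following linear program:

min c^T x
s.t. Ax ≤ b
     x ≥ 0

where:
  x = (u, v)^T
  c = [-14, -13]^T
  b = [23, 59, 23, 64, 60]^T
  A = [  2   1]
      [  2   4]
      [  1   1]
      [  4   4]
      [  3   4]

Evaluate the objective at each vertex of the feasible region:
  z(0, 0) = 0
  z(11.5, 0) = -161
  z(7, 9) = -215  ←
  z(4, 12) = -212
  z(1, 14.25) = -199.2
  z(0, 14.75) = -191.8
The minimum is at u = 7, v = 9.

u = 7, v = 9, z = -215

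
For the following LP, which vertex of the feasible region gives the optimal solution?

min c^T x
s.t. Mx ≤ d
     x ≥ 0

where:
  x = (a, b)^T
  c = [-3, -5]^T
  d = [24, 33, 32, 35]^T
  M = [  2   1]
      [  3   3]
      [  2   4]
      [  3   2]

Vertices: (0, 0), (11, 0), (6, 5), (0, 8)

Evaluate the objective at each vertex of the feasible region:
  z(0, 0) = 0
  z(11, 0) = -33
  z(6, 5) = -43  ←
  z(0, 8) = -40
The minimum is at a = 6, b = 5.

(6, 5)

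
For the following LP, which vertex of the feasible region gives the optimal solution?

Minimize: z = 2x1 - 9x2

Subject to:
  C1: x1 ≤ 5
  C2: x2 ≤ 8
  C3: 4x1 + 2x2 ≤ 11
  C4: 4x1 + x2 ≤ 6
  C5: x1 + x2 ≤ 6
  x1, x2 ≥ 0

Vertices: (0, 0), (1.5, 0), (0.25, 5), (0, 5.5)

Evaluate the objective at each vertex of the feasible region:
  z(0, 0) = 0
  z(1.5, 0) = 3
  z(0.25, 5) = -44.5
  z(0, 5.5) = -49.5  ←
The minimum is at x1 = 0, x2 = 5.5.

(0, 5.5)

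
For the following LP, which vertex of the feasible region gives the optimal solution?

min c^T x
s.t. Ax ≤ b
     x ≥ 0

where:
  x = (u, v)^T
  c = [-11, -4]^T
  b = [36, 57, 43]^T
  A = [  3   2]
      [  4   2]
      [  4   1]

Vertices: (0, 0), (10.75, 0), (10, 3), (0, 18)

Evaluate the objective at each vertex of the feasible region:
  z(0, 0) = 0
  z(10.75, 0) = -118.2
  z(10, 3) = -122  ←
  z(0, 18) = -72
The minimum is at u = 10, v = 3.

(10, 3)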